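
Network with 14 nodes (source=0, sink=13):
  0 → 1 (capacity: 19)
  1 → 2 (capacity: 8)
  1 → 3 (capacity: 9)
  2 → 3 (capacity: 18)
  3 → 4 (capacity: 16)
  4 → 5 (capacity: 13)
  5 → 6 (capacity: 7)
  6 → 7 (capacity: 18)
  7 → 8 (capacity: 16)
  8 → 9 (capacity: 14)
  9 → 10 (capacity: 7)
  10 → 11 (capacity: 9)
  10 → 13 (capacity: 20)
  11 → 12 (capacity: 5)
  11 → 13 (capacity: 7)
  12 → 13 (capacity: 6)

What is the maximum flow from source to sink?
Maximum flow = 7

Max flow: 7

Flow assignment:
  0 → 1: 7/19
  1 → 2: 7/8
  2 → 3: 7/18
  3 → 4: 7/16
  4 → 5: 7/13
  5 → 6: 7/7
  6 → 7: 7/18
  7 → 8: 7/16
  8 → 9: 7/14
  9 → 10: 7/7
  10 → 13: 7/20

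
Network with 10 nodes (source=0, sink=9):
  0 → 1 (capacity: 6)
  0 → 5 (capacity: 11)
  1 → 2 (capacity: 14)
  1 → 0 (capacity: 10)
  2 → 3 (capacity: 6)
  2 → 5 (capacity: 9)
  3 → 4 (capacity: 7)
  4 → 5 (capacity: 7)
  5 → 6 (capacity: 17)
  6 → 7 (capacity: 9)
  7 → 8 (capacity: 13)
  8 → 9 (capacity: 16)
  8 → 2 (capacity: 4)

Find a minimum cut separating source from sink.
Min cut value = 9, edges: (6,7)

Min cut value: 9
Partition: S = [0, 1, 2, 3, 4, 5, 6], T = [7, 8, 9]
Cut edges: (6,7)

By max-flow min-cut theorem, max flow = min cut = 9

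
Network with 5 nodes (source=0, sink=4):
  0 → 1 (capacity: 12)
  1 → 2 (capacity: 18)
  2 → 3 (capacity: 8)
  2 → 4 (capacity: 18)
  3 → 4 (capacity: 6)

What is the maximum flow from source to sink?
Maximum flow = 12

Max flow: 12

Flow assignment:
  0 → 1: 12/12
  1 → 2: 12/18
  2 → 4: 12/18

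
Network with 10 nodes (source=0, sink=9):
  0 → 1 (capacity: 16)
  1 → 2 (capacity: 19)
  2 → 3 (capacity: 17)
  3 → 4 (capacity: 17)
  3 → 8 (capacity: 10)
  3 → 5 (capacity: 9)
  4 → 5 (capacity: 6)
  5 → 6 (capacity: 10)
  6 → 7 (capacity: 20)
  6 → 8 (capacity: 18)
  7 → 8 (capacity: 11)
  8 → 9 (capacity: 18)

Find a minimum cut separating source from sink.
Min cut value = 16, edges: (0,1)

Min cut value: 16
Partition: S = [0], T = [1, 2, 3, 4, 5, 6, 7, 8, 9]
Cut edges: (0,1)

By max-flow min-cut theorem, max flow = min cut = 16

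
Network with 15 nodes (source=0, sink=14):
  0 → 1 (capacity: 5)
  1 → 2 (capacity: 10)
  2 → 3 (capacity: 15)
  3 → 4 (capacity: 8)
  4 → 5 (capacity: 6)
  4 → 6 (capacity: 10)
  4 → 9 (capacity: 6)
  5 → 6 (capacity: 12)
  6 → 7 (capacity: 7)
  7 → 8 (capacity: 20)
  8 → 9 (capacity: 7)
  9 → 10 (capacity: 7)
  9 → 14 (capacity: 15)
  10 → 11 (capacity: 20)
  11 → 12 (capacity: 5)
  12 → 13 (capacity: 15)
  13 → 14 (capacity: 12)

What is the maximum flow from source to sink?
Maximum flow = 5

Max flow: 5

Flow assignment:
  0 → 1: 5/5
  1 → 2: 5/10
  2 → 3: 5/15
  3 → 4: 5/8
  4 → 9: 5/6
  9 → 14: 5/15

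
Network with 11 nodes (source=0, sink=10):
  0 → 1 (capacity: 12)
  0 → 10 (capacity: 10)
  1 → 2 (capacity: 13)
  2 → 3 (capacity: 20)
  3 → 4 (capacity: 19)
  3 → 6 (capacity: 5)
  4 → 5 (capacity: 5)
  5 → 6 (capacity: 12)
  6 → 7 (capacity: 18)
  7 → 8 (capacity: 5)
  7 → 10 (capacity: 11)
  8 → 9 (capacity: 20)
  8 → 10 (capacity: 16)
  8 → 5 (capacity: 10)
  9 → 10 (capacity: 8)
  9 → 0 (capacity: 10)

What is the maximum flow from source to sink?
Maximum flow = 20

Max flow: 20

Flow assignment:
  0 → 1: 10/12
  0 → 10: 10/10
  1 → 2: 10/13
  2 → 3: 10/20
  3 → 4: 5/19
  3 → 6: 5/5
  4 → 5: 5/5
  5 → 6: 5/12
  6 → 7: 10/18
  7 → 10: 10/11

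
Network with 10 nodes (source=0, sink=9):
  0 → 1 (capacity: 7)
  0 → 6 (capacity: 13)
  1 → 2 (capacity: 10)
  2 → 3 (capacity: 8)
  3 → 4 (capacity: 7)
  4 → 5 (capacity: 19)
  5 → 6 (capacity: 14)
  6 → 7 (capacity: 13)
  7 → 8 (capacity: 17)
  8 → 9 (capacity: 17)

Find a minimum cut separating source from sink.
Min cut value = 13, edges: (6,7)

Min cut value: 13
Partition: S = [0, 1, 2, 3, 4, 5, 6], T = [7, 8, 9]
Cut edges: (6,7)

By max-flow min-cut theorem, max flow = min cut = 13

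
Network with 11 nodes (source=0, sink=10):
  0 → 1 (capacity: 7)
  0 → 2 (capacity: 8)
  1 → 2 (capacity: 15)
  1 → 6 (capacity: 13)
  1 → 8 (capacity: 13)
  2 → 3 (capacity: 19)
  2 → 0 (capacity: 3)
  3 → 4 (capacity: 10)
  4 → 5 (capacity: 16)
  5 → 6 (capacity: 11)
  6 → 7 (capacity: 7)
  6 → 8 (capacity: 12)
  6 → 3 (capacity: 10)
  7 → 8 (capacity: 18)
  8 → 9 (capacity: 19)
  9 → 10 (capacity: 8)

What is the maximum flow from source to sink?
Maximum flow = 8

Max flow: 8

Flow assignment:
  0 → 2: 8/8
  2 → 3: 8/19
  3 → 4: 8/10
  4 → 5: 8/16
  5 → 6: 8/11
  6 → 8: 8/12
  8 → 9: 8/19
  9 → 10: 8/8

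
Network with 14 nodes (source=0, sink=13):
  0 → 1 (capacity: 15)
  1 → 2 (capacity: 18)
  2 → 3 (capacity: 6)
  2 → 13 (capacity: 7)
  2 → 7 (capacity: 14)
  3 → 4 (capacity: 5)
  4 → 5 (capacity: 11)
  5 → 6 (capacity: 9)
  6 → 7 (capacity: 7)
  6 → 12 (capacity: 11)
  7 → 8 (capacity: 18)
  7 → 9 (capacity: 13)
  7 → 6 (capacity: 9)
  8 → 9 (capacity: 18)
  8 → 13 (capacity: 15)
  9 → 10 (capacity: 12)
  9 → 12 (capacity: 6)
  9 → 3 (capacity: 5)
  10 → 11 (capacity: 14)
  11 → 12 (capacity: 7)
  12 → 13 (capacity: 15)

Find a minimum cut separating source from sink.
Min cut value = 15, edges: (0,1)

Min cut value: 15
Partition: S = [0], T = [1, 2, 3, 4, 5, 6, 7, 8, 9, 10, 11, 12, 13]
Cut edges: (0,1)

By max-flow min-cut theorem, max flow = min cut = 15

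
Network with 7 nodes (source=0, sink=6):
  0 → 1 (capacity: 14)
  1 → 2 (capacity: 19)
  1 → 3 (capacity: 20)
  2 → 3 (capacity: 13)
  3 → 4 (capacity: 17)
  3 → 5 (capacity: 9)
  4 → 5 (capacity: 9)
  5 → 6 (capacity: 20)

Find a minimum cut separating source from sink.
Min cut value = 14, edges: (0,1)

Min cut value: 14
Partition: S = [0], T = [1, 2, 3, 4, 5, 6]
Cut edges: (0,1)

By max-flow min-cut theorem, max flow = min cut = 14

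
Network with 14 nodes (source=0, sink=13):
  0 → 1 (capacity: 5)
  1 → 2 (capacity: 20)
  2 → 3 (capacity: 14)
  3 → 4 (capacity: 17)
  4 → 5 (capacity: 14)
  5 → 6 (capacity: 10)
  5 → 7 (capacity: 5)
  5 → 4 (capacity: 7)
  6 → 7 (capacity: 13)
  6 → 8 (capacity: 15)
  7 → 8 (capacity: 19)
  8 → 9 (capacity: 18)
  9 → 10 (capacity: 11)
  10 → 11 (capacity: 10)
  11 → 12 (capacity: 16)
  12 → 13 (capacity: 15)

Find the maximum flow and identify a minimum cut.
Max flow = 5, Min cut edges: (0,1)

Maximum flow: 5
Minimum cut: (0,1)
Partition: S = [0], T = [1, 2, 3, 4, 5, 6, 7, 8, 9, 10, 11, 12, 13]

Max-flow min-cut theorem verified: both equal 5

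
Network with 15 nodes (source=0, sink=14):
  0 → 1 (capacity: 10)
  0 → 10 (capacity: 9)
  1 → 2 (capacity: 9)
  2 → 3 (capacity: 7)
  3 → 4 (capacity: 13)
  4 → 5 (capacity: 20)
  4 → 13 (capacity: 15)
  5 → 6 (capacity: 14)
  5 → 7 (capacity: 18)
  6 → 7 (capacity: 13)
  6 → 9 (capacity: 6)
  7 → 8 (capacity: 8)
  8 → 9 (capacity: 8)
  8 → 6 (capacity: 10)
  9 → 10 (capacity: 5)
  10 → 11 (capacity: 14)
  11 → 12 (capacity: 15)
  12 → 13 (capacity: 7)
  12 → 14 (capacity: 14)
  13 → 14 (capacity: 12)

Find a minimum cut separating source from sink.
Min cut value = 16, edges: (0,10), (2,3)

Min cut value: 16
Partition: S = [0, 1, 2], T = [3, 4, 5, 6, 7, 8, 9, 10, 11, 12, 13, 14]
Cut edges: (0,10), (2,3)

By max-flow min-cut theorem, max flow = min cut = 16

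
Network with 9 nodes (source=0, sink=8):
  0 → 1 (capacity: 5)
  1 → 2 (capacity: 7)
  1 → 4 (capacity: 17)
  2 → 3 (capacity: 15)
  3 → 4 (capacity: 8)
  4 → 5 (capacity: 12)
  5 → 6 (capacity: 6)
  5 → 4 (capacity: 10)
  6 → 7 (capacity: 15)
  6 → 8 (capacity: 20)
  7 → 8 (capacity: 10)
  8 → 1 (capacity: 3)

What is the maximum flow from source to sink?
Maximum flow = 5

Max flow: 5

Flow assignment:
  0 → 1: 5/5
  1 → 4: 5/17
  4 → 5: 5/12
  5 → 6: 5/6
  6 → 8: 5/20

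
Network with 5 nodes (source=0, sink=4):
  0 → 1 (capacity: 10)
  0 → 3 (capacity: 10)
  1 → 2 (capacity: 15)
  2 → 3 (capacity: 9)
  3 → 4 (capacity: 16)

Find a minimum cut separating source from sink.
Min cut value = 16, edges: (3,4)

Min cut value: 16
Partition: S = [0, 1, 2, 3], T = [4]
Cut edges: (3,4)

By max-flow min-cut theorem, max flow = min cut = 16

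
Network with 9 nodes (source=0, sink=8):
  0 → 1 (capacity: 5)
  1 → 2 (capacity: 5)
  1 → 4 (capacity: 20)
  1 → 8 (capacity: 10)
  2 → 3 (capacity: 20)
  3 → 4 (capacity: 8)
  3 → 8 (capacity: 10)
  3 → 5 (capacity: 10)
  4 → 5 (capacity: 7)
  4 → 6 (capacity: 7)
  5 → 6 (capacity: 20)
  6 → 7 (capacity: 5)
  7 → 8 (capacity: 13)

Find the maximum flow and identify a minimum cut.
Max flow = 5, Min cut edges: (0,1)

Maximum flow: 5
Minimum cut: (0,1)
Partition: S = [0], T = [1, 2, 3, 4, 5, 6, 7, 8]

Max-flow min-cut theorem verified: both equal 5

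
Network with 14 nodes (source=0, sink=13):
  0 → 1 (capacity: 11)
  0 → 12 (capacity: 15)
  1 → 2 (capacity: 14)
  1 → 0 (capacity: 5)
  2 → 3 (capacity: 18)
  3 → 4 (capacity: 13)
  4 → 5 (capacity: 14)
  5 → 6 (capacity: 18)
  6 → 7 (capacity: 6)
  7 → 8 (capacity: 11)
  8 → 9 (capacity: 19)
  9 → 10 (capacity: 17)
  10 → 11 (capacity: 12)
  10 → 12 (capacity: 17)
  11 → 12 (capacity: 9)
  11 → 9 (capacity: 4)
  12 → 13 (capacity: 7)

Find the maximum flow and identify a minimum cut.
Max flow = 7, Min cut edges: (12,13)

Maximum flow: 7
Minimum cut: (12,13)
Partition: S = [0, 1, 2, 3, 4, 5, 6, 7, 8, 9, 10, 11, 12], T = [13]

Max-flow min-cut theorem verified: both equal 7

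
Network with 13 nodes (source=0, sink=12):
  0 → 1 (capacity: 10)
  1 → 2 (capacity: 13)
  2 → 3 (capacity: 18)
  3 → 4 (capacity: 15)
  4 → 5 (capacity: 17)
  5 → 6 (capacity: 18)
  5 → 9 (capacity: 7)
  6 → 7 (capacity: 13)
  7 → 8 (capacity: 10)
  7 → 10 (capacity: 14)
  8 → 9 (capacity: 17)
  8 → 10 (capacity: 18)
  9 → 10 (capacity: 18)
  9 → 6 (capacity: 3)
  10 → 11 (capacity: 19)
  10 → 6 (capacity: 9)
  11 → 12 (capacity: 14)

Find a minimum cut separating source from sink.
Min cut value = 10, edges: (0,1)

Min cut value: 10
Partition: S = [0], T = [1, 2, 3, 4, 5, 6, 7, 8, 9, 10, 11, 12]
Cut edges: (0,1)

By max-flow min-cut theorem, max flow = min cut = 10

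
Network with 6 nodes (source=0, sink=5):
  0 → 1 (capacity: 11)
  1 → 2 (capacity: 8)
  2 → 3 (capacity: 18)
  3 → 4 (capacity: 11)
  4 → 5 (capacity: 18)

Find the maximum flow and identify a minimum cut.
Max flow = 8, Min cut edges: (1,2)

Maximum flow: 8
Minimum cut: (1,2)
Partition: S = [0, 1], T = [2, 3, 4, 5]

Max-flow min-cut theorem verified: both equal 8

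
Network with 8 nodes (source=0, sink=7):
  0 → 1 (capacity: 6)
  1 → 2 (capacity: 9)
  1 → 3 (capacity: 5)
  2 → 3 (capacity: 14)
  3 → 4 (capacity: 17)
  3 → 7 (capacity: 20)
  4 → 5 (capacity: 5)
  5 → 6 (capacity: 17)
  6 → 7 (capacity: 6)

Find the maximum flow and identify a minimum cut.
Max flow = 6, Min cut edges: (0,1)

Maximum flow: 6
Minimum cut: (0,1)
Partition: S = [0], T = [1, 2, 3, 4, 5, 6, 7]

Max-flow min-cut theorem verified: both equal 6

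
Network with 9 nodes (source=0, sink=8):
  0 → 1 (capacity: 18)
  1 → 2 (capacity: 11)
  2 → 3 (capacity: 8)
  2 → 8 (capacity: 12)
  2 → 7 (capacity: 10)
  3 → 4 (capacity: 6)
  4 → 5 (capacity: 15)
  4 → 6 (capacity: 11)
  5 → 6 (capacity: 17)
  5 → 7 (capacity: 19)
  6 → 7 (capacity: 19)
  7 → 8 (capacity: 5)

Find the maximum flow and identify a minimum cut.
Max flow = 11, Min cut edges: (1,2)

Maximum flow: 11
Minimum cut: (1,2)
Partition: S = [0, 1], T = [2, 3, 4, 5, 6, 7, 8]

Max-flow min-cut theorem verified: both equal 11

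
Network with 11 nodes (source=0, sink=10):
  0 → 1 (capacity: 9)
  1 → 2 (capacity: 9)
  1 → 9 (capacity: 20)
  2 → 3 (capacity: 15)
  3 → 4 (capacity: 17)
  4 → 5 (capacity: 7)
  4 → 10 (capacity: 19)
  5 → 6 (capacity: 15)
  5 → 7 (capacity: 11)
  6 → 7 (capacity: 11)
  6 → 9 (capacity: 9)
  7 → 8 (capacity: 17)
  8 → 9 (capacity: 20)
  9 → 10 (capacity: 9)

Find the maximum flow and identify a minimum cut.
Max flow = 9, Min cut edges: (0,1)

Maximum flow: 9
Minimum cut: (0,1)
Partition: S = [0], T = [1, 2, 3, 4, 5, 6, 7, 8, 9, 10]

Max-flow min-cut theorem verified: both equal 9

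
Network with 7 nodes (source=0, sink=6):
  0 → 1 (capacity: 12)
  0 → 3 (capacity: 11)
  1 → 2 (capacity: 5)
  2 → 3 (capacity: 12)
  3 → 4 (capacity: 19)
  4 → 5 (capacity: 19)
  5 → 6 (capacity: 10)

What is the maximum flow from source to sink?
Maximum flow = 10

Max flow: 10

Flow assignment:
  0 → 1: 5/12
  0 → 3: 5/11
  1 → 2: 5/5
  2 → 3: 5/12
  3 → 4: 10/19
  4 → 5: 10/19
  5 → 6: 10/10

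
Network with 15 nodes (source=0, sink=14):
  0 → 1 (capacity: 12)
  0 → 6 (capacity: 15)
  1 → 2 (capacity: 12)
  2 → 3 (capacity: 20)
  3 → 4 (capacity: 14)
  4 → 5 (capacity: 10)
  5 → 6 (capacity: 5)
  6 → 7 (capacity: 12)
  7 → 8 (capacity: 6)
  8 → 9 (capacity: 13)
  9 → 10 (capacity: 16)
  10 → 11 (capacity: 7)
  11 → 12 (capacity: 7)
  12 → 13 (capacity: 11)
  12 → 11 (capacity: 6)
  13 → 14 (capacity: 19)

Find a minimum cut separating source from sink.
Min cut value = 6, edges: (7,8)

Min cut value: 6
Partition: S = [0, 1, 2, 3, 4, 5, 6, 7], T = [8, 9, 10, 11, 12, 13, 14]
Cut edges: (7,8)

By max-flow min-cut theorem, max flow = min cut = 6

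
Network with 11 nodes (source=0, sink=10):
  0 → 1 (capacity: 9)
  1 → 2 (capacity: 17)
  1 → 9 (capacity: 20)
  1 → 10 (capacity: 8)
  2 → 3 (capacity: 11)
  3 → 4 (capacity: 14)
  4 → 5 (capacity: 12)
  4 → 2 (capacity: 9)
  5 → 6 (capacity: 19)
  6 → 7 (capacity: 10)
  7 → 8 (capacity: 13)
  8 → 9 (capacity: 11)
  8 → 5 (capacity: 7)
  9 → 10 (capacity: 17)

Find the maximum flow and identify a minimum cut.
Max flow = 9, Min cut edges: (0,1)

Maximum flow: 9
Minimum cut: (0,1)
Partition: S = [0], T = [1, 2, 3, 4, 5, 6, 7, 8, 9, 10]

Max-flow min-cut theorem verified: both equal 9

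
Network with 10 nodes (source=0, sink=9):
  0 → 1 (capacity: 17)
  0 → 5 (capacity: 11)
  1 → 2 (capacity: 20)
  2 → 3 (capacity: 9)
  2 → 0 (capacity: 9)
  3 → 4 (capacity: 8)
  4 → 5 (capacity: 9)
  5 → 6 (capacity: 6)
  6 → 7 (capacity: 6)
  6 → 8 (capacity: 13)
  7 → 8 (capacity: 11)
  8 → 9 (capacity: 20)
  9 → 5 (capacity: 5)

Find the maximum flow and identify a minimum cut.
Max flow = 6, Min cut edges: (5,6)

Maximum flow: 6
Minimum cut: (5,6)
Partition: S = [0, 1, 2, 3, 4, 5], T = [6, 7, 8, 9]

Max-flow min-cut theorem verified: both equal 6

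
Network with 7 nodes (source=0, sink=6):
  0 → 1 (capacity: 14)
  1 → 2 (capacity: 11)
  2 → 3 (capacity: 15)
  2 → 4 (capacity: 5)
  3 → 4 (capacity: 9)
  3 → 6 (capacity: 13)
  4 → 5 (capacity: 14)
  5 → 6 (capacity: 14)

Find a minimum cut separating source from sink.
Min cut value = 11, edges: (1,2)

Min cut value: 11
Partition: S = [0, 1], T = [2, 3, 4, 5, 6]
Cut edges: (1,2)

By max-flow min-cut theorem, max flow = min cut = 11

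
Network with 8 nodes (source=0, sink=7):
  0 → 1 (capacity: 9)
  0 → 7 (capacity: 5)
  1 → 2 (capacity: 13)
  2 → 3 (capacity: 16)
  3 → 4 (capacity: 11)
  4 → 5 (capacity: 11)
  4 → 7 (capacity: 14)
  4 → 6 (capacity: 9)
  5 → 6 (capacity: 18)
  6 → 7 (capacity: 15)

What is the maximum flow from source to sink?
Maximum flow = 14

Max flow: 14

Flow assignment:
  0 → 1: 9/9
  0 → 7: 5/5
  1 → 2: 9/13
  2 → 3: 9/16
  3 → 4: 9/11
  4 → 7: 9/14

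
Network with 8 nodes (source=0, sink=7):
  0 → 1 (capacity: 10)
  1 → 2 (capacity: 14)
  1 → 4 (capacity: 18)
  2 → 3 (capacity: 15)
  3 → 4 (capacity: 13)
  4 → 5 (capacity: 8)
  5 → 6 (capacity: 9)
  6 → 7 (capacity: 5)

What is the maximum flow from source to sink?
Maximum flow = 5

Max flow: 5

Flow assignment:
  0 → 1: 5/10
  1 → 4: 5/18
  4 → 5: 5/8
  5 → 6: 5/9
  6 → 7: 5/5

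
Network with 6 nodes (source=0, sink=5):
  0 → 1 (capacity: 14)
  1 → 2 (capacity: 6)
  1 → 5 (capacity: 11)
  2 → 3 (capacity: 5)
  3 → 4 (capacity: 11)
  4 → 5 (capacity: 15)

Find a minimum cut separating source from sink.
Min cut value = 14, edges: (0,1)

Min cut value: 14
Partition: S = [0], T = [1, 2, 3, 4, 5]
Cut edges: (0,1)

By max-flow min-cut theorem, max flow = min cut = 14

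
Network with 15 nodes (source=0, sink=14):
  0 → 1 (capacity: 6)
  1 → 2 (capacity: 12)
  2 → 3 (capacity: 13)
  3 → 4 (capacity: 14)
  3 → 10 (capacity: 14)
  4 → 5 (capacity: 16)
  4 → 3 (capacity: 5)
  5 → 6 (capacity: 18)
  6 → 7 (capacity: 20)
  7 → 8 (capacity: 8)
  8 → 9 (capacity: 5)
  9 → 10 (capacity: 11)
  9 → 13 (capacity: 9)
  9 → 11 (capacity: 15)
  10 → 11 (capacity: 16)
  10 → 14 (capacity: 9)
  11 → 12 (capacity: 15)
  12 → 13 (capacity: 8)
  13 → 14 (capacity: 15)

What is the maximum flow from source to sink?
Maximum flow = 6

Max flow: 6

Flow assignment:
  0 → 1: 6/6
  1 → 2: 6/12
  2 → 3: 6/13
  3 → 10: 6/14
  10 → 14: 6/9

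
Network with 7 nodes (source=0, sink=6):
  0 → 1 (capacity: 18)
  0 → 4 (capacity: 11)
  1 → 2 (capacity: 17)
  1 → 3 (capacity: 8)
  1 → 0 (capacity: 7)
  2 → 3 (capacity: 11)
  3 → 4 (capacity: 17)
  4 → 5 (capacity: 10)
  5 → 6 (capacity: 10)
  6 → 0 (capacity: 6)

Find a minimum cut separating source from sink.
Min cut value = 10, edges: (5,6)

Min cut value: 10
Partition: S = [0, 1, 2, 3, 4, 5], T = [6]
Cut edges: (5,6)

By max-flow min-cut theorem, max flow = min cut = 10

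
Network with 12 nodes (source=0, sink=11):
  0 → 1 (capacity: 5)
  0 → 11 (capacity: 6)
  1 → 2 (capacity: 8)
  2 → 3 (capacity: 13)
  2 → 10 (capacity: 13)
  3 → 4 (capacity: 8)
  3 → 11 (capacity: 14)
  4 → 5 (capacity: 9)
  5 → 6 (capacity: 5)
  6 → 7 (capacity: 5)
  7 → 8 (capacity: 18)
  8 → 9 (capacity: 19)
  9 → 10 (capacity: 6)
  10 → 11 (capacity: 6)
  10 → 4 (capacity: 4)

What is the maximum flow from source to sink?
Maximum flow = 11

Max flow: 11

Flow assignment:
  0 → 1: 5/5
  0 → 11: 6/6
  1 → 2: 5/8
  2 → 3: 5/13
  3 → 11: 5/14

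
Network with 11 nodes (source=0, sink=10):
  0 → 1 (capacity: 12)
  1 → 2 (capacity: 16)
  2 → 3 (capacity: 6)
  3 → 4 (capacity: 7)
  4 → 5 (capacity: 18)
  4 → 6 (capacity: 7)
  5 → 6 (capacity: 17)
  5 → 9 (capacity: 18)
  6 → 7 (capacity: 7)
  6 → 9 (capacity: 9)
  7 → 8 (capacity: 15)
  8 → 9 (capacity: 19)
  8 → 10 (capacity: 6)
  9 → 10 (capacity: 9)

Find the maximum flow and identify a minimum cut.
Max flow = 6, Min cut edges: (2,3)

Maximum flow: 6
Minimum cut: (2,3)
Partition: S = [0, 1, 2], T = [3, 4, 5, 6, 7, 8, 9, 10]

Max-flow min-cut theorem verified: both equal 6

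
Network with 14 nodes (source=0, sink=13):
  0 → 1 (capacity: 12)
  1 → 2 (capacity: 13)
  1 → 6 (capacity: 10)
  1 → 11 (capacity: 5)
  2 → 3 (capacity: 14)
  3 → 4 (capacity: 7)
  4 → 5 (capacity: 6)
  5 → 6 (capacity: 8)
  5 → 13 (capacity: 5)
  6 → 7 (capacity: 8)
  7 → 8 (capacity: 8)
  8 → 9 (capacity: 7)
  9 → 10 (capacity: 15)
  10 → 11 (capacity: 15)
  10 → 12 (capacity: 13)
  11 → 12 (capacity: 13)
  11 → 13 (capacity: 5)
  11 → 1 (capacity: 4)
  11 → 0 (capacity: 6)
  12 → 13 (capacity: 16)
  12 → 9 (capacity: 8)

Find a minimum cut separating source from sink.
Min cut value = 12, edges: (0,1)

Min cut value: 12
Partition: S = [0], T = [1, 2, 3, 4, 5, 6, 7, 8, 9, 10, 11, 12, 13]
Cut edges: (0,1)

By max-flow min-cut theorem, max flow = min cut = 12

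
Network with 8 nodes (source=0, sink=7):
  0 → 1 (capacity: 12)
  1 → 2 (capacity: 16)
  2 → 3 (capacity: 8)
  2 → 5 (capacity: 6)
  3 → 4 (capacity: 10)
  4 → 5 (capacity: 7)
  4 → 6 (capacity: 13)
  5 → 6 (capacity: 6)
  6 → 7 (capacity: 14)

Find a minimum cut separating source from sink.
Min cut value = 12, edges: (0,1)

Min cut value: 12
Partition: S = [0], T = [1, 2, 3, 4, 5, 6, 7]
Cut edges: (0,1)

By max-flow min-cut theorem, max flow = min cut = 12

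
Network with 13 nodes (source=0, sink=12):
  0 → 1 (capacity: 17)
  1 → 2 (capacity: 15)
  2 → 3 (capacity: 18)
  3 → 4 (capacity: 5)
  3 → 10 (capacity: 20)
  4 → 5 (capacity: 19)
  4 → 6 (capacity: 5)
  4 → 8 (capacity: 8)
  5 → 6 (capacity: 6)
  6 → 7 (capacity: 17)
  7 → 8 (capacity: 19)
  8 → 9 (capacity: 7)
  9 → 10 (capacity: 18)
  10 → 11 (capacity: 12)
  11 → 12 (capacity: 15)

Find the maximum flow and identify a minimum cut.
Max flow = 12, Min cut edges: (10,11)

Maximum flow: 12
Minimum cut: (10,11)
Partition: S = [0, 1, 2, 3, 4, 5, 6, 7, 8, 9, 10], T = [11, 12]

Max-flow min-cut theorem verified: both equal 12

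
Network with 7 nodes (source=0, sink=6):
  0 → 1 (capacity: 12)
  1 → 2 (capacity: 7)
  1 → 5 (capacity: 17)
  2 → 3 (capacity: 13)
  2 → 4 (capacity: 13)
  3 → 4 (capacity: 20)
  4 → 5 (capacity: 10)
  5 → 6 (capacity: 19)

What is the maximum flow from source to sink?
Maximum flow = 12

Max flow: 12

Flow assignment:
  0 → 1: 12/12
  1 → 5: 12/17
  5 → 6: 12/19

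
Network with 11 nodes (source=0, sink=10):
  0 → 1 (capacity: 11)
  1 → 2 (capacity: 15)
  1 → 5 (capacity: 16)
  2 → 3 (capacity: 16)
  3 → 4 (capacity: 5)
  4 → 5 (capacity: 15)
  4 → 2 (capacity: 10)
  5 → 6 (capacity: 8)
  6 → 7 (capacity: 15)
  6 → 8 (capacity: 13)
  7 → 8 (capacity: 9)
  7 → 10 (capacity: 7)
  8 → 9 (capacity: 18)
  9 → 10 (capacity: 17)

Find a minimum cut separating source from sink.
Min cut value = 8, edges: (5,6)

Min cut value: 8
Partition: S = [0, 1, 2, 3, 4, 5], T = [6, 7, 8, 9, 10]
Cut edges: (5,6)

By max-flow min-cut theorem, max flow = min cut = 8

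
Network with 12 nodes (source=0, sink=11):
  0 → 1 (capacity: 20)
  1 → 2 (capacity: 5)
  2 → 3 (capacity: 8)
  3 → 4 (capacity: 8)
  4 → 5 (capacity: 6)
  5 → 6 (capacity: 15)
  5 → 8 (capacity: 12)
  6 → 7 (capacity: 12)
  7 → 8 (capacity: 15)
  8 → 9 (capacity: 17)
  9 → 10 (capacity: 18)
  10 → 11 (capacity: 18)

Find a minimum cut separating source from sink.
Min cut value = 5, edges: (1,2)

Min cut value: 5
Partition: S = [0, 1], T = [2, 3, 4, 5, 6, 7, 8, 9, 10, 11]
Cut edges: (1,2)

By max-flow min-cut theorem, max flow = min cut = 5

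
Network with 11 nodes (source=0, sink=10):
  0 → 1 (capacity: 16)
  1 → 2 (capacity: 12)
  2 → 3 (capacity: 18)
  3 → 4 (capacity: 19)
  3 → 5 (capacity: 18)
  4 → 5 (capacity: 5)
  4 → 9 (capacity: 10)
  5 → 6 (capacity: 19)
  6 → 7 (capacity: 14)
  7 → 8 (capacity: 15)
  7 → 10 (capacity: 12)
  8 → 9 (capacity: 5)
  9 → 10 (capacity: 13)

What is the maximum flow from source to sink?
Maximum flow = 12

Max flow: 12

Flow assignment:
  0 → 1: 12/16
  1 → 2: 12/12
  2 → 3: 12/18
  3 → 4: 10/19
  3 → 5: 2/18
  4 → 9: 10/10
  5 → 6: 2/19
  6 → 7: 2/14
  7 → 10: 2/12
  9 → 10: 10/13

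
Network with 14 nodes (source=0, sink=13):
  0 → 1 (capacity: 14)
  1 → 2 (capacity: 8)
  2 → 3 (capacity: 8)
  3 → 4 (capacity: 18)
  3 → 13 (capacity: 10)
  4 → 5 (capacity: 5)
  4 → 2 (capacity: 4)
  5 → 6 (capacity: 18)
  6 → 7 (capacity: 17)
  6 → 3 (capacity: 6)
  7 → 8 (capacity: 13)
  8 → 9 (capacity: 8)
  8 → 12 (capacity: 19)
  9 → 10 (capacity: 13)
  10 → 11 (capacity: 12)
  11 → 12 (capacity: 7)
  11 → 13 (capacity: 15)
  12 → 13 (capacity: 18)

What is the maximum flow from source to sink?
Maximum flow = 8

Max flow: 8

Flow assignment:
  0 → 1: 8/14
  1 → 2: 8/8
  2 → 3: 8/8
  3 → 13: 8/10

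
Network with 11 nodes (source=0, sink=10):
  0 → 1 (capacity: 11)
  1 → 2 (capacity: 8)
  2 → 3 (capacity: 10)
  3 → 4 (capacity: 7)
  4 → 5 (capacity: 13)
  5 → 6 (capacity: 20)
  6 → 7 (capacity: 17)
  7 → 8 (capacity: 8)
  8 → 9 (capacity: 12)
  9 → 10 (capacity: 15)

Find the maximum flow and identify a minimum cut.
Max flow = 7, Min cut edges: (3,4)

Maximum flow: 7
Minimum cut: (3,4)
Partition: S = [0, 1, 2, 3], T = [4, 5, 6, 7, 8, 9, 10]

Max-flow min-cut theorem verified: both equal 7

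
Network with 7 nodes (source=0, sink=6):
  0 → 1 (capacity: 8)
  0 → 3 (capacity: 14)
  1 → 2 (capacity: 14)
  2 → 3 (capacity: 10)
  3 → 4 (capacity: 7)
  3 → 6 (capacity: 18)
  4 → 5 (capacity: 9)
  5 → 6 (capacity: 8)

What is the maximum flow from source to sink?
Maximum flow = 22

Max flow: 22

Flow assignment:
  0 → 1: 8/8
  0 → 3: 14/14
  1 → 2: 8/14
  2 → 3: 8/10
  3 → 4: 4/7
  3 → 6: 18/18
  4 → 5: 4/9
  5 → 6: 4/8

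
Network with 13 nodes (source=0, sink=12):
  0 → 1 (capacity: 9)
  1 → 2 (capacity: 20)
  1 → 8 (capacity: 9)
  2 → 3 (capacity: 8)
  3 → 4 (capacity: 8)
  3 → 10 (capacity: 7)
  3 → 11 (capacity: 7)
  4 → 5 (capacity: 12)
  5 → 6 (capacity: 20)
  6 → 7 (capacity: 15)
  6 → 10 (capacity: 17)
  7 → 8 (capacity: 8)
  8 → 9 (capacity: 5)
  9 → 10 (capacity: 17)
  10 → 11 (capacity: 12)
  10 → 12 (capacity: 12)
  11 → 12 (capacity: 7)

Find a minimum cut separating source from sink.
Min cut value = 9, edges: (0,1)

Min cut value: 9
Partition: S = [0], T = [1, 2, 3, 4, 5, 6, 7, 8, 9, 10, 11, 12]
Cut edges: (0,1)

By max-flow min-cut theorem, max flow = min cut = 9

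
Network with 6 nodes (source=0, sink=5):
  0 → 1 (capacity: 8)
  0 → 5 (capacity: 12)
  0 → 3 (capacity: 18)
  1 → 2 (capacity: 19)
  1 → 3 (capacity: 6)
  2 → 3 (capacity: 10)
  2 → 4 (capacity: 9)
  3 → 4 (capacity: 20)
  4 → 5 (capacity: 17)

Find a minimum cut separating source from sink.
Min cut value = 29, edges: (0,5), (4,5)

Min cut value: 29
Partition: S = [0, 1, 2, 3, 4], T = [5]
Cut edges: (0,5), (4,5)

By max-flow min-cut theorem, max flow = min cut = 29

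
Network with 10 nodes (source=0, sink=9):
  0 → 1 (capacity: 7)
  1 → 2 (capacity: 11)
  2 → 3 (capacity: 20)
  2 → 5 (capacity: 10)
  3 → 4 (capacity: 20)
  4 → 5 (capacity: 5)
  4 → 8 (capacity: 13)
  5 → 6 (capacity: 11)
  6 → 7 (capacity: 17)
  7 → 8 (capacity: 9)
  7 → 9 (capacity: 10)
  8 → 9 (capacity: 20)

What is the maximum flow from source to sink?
Maximum flow = 7

Max flow: 7

Flow assignment:
  0 → 1: 7/7
  1 → 2: 7/11
  2 → 3: 7/20
  3 → 4: 7/20
  4 → 8: 7/13
  8 → 9: 7/20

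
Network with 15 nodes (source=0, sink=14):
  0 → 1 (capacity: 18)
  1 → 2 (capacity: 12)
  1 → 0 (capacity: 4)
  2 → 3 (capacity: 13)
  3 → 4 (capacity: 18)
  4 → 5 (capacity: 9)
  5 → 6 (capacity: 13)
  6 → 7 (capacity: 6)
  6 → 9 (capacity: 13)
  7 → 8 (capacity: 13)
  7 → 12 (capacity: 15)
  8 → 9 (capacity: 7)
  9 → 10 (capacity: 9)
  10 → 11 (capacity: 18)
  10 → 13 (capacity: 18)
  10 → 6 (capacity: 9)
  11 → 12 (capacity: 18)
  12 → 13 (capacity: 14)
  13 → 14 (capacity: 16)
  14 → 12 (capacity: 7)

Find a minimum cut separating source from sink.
Min cut value = 9, edges: (4,5)

Min cut value: 9
Partition: S = [0, 1, 2, 3, 4], T = [5, 6, 7, 8, 9, 10, 11, 12, 13, 14]
Cut edges: (4,5)

By max-flow min-cut theorem, max flow = min cut = 9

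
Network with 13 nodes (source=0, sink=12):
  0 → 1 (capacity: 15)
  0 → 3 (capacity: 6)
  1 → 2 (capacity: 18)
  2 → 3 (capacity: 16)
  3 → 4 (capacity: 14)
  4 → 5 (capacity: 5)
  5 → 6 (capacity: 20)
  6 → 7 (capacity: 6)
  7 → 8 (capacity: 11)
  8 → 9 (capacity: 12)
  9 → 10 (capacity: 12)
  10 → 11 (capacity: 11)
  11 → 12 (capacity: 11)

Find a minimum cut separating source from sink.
Min cut value = 5, edges: (4,5)

Min cut value: 5
Partition: S = [0, 1, 2, 3, 4], T = [5, 6, 7, 8, 9, 10, 11, 12]
Cut edges: (4,5)

By max-flow min-cut theorem, max flow = min cut = 5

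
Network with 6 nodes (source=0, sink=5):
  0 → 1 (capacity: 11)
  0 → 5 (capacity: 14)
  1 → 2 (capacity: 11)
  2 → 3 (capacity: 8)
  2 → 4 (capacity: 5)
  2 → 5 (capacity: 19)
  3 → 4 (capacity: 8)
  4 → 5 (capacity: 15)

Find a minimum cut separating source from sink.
Min cut value = 25, edges: (0,5), (1,2)

Min cut value: 25
Partition: S = [0, 1], T = [2, 3, 4, 5]
Cut edges: (0,5), (1,2)

By max-flow min-cut theorem, max flow = min cut = 25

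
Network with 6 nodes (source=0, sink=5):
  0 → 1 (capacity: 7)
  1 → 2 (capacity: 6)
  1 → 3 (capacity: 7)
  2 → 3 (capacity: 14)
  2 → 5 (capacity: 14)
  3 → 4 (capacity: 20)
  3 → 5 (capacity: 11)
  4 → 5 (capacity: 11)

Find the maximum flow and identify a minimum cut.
Max flow = 7, Min cut edges: (0,1)

Maximum flow: 7
Minimum cut: (0,1)
Partition: S = [0], T = [1, 2, 3, 4, 5]

Max-flow min-cut theorem verified: both equal 7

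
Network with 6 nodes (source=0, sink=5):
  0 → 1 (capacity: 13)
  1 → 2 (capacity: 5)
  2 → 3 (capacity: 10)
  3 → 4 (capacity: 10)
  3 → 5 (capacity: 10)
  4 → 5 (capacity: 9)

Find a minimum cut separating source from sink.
Min cut value = 5, edges: (1,2)

Min cut value: 5
Partition: S = [0, 1], T = [2, 3, 4, 5]
Cut edges: (1,2)

By max-flow min-cut theorem, max flow = min cut = 5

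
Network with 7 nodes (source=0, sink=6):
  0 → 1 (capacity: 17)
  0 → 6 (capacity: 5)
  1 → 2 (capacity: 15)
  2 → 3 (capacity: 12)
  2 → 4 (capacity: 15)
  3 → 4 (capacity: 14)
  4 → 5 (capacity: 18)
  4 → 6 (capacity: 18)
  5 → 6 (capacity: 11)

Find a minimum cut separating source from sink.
Min cut value = 20, edges: (0,6), (1,2)

Min cut value: 20
Partition: S = [0, 1], T = [2, 3, 4, 5, 6]
Cut edges: (0,6), (1,2)

By max-flow min-cut theorem, max flow = min cut = 20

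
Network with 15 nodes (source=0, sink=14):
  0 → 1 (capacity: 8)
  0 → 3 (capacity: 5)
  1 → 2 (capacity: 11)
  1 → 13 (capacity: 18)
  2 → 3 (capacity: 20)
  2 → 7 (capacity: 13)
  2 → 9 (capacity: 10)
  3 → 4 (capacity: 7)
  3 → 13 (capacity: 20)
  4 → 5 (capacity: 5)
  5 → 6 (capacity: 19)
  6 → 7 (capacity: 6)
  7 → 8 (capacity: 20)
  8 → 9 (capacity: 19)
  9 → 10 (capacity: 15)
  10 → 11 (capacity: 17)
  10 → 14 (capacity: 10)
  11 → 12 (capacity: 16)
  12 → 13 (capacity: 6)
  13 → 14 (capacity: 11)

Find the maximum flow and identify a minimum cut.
Max flow = 13, Min cut edges: (0,1), (0,3)

Maximum flow: 13
Minimum cut: (0,1), (0,3)
Partition: S = [0], T = [1, 2, 3, 4, 5, 6, 7, 8, 9, 10, 11, 12, 13, 14]

Max-flow min-cut theorem verified: both equal 13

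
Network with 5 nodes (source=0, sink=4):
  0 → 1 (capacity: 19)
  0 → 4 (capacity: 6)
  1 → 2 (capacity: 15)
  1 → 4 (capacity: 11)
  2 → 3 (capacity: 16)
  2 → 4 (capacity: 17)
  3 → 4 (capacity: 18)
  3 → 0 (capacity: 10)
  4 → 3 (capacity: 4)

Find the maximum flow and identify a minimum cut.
Max flow = 25, Min cut edges: (0,1), (0,4)

Maximum flow: 25
Minimum cut: (0,1), (0,4)
Partition: S = [0], T = [1, 2, 3, 4]

Max-flow min-cut theorem verified: both equal 25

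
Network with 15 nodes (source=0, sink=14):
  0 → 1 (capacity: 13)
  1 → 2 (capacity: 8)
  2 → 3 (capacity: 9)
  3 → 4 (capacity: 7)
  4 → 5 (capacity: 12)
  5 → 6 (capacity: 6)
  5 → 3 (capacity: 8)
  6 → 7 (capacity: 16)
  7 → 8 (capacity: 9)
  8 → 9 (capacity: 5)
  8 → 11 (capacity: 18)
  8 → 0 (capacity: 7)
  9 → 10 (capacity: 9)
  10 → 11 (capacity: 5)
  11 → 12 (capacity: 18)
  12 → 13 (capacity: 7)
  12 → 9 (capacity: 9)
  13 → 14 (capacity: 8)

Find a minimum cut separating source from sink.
Min cut value = 6, edges: (5,6)

Min cut value: 6
Partition: S = [0, 1, 2, 3, 4, 5], T = [6, 7, 8, 9, 10, 11, 12, 13, 14]
Cut edges: (5,6)

By max-flow min-cut theorem, max flow = min cut = 6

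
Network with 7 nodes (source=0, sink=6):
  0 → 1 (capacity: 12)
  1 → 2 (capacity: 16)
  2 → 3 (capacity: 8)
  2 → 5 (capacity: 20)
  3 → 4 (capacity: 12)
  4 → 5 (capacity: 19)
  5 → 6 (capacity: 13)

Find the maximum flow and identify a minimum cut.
Max flow = 12, Min cut edges: (0,1)

Maximum flow: 12
Minimum cut: (0,1)
Partition: S = [0], T = [1, 2, 3, 4, 5, 6]

Max-flow min-cut theorem verified: both equal 12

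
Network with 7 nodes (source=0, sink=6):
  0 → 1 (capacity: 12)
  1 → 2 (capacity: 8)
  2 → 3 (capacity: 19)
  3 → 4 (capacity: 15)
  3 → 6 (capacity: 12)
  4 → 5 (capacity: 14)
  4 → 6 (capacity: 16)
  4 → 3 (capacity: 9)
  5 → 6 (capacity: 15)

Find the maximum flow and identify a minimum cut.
Max flow = 8, Min cut edges: (1,2)

Maximum flow: 8
Minimum cut: (1,2)
Partition: S = [0, 1], T = [2, 3, 4, 5, 6]

Max-flow min-cut theorem verified: both equal 8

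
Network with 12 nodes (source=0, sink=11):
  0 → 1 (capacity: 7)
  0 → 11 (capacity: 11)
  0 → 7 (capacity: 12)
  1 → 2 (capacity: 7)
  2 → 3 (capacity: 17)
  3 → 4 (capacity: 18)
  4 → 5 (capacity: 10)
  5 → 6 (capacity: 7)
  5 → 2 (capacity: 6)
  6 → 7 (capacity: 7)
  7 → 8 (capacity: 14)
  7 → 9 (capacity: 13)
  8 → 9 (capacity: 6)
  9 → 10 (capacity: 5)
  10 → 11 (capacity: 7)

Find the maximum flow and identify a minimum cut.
Max flow = 16, Min cut edges: (0,11), (9,10)

Maximum flow: 16
Minimum cut: (0,11), (9,10)
Partition: S = [0, 1, 2, 3, 4, 5, 6, 7, 8, 9], T = [10, 11]

Max-flow min-cut theorem verified: both equal 16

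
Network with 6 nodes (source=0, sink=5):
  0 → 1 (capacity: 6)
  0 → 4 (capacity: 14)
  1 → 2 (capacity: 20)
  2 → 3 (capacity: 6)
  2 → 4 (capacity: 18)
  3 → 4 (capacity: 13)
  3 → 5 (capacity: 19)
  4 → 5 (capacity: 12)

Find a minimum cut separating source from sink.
Min cut value = 18, edges: (2,3), (4,5)

Min cut value: 18
Partition: S = [0, 1, 2, 4], T = [3, 5]
Cut edges: (2,3), (4,5)

By max-flow min-cut theorem, max flow = min cut = 18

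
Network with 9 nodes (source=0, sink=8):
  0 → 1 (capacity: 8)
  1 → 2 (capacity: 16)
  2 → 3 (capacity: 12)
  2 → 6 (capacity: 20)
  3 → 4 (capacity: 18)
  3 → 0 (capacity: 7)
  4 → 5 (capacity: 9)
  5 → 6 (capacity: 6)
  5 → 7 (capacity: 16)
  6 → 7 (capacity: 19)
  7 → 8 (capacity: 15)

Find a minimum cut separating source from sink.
Min cut value = 8, edges: (0,1)

Min cut value: 8
Partition: S = [0], T = [1, 2, 3, 4, 5, 6, 7, 8]
Cut edges: (0,1)

By max-flow min-cut theorem, max flow = min cut = 8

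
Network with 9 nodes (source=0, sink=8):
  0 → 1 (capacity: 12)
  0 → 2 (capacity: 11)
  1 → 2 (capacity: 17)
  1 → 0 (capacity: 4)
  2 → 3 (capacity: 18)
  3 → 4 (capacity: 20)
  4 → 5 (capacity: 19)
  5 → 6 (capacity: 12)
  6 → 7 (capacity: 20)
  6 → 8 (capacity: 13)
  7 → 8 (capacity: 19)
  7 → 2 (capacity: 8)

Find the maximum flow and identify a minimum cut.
Max flow = 12, Min cut edges: (5,6)

Maximum flow: 12
Minimum cut: (5,6)
Partition: S = [0, 1, 2, 3, 4, 5], T = [6, 7, 8]

Max-flow min-cut theorem verified: both equal 12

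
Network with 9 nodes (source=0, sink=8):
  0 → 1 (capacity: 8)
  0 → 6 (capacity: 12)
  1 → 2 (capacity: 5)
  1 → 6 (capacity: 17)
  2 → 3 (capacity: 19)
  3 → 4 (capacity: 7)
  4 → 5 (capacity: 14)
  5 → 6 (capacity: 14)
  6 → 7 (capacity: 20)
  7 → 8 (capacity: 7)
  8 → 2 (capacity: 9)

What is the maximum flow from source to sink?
Maximum flow = 7

Max flow: 7

Flow assignment:
  0 → 1: 7/8
  1 → 6: 7/17
  6 → 7: 7/20
  7 → 8: 7/7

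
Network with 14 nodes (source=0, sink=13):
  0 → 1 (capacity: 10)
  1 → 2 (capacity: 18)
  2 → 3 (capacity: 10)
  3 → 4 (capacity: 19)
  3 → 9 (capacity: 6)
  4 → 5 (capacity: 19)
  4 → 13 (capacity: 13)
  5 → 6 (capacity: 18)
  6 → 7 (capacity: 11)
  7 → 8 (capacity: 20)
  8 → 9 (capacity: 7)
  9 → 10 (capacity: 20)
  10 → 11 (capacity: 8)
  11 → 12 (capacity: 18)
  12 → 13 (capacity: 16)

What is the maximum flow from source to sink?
Maximum flow = 10

Max flow: 10

Flow assignment:
  0 → 1: 10/10
  1 → 2: 10/18
  2 → 3: 10/10
  3 → 4: 10/19
  4 → 13: 10/13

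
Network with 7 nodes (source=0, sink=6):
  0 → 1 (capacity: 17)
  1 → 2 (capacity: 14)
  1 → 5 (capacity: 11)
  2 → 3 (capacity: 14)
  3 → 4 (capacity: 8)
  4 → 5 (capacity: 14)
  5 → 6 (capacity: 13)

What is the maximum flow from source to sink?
Maximum flow = 13

Max flow: 13

Flow assignment:
  0 → 1: 13/17
  1 → 2: 6/14
  1 → 5: 7/11
  2 → 3: 6/14
  3 → 4: 6/8
  4 → 5: 6/14
  5 → 6: 13/13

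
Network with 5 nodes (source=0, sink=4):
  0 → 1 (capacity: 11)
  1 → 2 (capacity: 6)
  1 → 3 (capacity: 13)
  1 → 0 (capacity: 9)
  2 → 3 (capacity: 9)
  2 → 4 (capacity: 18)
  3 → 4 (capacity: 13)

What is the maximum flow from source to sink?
Maximum flow = 11

Max flow: 11

Flow assignment:
  0 → 1: 11/11
  1 → 2: 6/6
  1 → 3: 5/13
  2 → 4: 6/18
  3 → 4: 5/13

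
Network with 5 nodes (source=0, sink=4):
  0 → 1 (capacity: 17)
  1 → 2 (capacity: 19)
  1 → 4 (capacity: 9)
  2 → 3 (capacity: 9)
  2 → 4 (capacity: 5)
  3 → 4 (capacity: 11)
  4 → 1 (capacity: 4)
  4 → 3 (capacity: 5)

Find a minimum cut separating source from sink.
Min cut value = 17, edges: (0,1)

Min cut value: 17
Partition: S = [0], T = [1, 2, 3, 4]
Cut edges: (0,1)

By max-flow min-cut theorem, max flow = min cut = 17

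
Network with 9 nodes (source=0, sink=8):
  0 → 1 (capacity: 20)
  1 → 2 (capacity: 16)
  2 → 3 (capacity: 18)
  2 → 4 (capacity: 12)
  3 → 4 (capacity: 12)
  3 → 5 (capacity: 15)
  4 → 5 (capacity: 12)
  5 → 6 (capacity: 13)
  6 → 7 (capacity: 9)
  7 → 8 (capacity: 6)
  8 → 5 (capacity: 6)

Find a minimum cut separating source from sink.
Min cut value = 6, edges: (7,8)

Min cut value: 6
Partition: S = [0, 1, 2, 3, 4, 5, 6, 7], T = [8]
Cut edges: (7,8)

By max-flow min-cut theorem, max flow = min cut = 6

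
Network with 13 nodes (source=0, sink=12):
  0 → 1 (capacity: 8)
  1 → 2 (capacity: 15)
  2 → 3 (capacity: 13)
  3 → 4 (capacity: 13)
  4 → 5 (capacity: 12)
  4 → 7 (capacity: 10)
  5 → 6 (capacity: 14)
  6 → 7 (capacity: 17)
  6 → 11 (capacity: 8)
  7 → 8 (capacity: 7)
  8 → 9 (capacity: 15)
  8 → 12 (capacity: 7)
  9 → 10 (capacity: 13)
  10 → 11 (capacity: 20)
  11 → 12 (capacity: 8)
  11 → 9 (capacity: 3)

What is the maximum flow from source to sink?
Maximum flow = 8

Max flow: 8

Flow assignment:
  0 → 1: 8/8
  1 → 2: 8/15
  2 → 3: 8/13
  3 → 4: 8/13
  4 → 5: 1/12
  4 → 7: 7/10
  5 → 6: 1/14
  6 → 11: 1/8
  7 → 8: 7/7
  8 → 12: 7/7
  11 → 12: 1/8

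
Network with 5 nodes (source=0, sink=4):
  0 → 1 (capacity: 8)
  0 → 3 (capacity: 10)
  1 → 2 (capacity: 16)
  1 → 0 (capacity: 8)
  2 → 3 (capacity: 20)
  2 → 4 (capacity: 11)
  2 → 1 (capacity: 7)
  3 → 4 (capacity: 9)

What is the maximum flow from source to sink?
Maximum flow = 17

Max flow: 17

Flow assignment:
  0 → 1: 8/8
  0 → 3: 9/10
  1 → 2: 8/16
  2 → 4: 8/11
  3 → 4: 9/9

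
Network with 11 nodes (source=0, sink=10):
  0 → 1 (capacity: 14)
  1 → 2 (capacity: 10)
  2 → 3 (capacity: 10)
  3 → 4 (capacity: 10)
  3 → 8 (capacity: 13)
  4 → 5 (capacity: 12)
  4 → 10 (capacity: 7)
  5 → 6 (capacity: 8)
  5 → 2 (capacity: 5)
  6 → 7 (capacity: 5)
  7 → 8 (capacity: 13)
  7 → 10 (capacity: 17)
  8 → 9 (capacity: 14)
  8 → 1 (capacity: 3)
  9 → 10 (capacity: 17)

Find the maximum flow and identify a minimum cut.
Max flow = 10, Min cut edges: (2,3)

Maximum flow: 10
Minimum cut: (2,3)
Partition: S = [0, 1, 2], T = [3, 4, 5, 6, 7, 8, 9, 10]

Max-flow min-cut theorem verified: both equal 10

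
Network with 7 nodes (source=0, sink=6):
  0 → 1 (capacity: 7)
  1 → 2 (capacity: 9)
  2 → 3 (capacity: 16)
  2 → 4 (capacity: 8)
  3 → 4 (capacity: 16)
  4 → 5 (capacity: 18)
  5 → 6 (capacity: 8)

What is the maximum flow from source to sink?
Maximum flow = 7

Max flow: 7

Flow assignment:
  0 → 1: 7/7
  1 → 2: 7/9
  2 → 4: 7/8
  4 → 5: 7/18
  5 → 6: 7/8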